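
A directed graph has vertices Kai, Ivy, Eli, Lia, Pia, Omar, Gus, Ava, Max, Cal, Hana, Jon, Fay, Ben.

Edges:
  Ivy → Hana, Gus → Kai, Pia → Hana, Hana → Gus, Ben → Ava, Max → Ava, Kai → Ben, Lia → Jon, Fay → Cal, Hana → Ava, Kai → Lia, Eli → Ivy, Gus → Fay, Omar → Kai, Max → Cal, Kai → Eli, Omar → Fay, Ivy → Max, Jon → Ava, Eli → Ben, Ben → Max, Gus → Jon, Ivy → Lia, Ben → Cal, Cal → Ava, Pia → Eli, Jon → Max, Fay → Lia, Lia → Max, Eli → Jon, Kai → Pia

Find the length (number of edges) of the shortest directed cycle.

4

For each vertex v, BFS finds the shortest path from v back to v.
The shortest such closed walk is Kai → Pia → Hana → Gus → Kai, length 4.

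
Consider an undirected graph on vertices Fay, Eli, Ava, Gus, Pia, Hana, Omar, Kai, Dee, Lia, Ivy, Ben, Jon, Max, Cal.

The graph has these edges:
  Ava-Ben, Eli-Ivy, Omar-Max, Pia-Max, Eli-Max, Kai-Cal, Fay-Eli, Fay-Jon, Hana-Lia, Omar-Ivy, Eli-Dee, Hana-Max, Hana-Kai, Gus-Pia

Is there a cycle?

Yes

DFS, tracking each vertex's parent; an edge to a visited non-parent vertex closes a cycle.
Start from Jon:
visit Jon (parent –)
  visit Fay (parent Jon)
    visit Eli (parent Fay)
      Eli–Fay: parent, skip
      visit Dee (parent Eli)
        Dee–Eli: parent, skip
      visit Max (parent Eli)
        visit Omar (parent Max)
          Omar–Max: parent, skip
          visit Ivy (parent Omar)
            Ivy–Omar: parent, skip
            Ivy–Eli: Eli visited and ≠ parent → cycle
Cycle: Eli – Max – Omar – Ivy – Eli.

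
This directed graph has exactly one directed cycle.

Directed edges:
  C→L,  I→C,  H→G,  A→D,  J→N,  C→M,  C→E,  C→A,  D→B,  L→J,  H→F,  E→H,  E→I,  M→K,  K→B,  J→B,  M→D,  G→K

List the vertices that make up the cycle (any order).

DFS with gray/black marking from C:
C gray
  L gray
    J gray
      B gray
      B black
      N gray
      N black
    J black
  L black
  M gray
    K gray
      K→B: B black — skip
    K black
    D gray
      D→B: B black — skip
    D black
  M black
  E gray
    I gray
      I→C: C is gray → back edge
Back edge closes the cycle C → E → I → C; its vertices are {C, E, I}.

C, E, I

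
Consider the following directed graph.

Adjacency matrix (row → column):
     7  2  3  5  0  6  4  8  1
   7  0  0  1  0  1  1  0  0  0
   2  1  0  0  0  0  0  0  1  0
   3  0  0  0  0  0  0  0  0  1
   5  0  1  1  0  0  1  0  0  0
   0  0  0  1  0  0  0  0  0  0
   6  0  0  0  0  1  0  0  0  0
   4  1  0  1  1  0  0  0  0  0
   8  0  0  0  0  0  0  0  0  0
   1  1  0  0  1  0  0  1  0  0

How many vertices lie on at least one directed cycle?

8

A vertex is on a directed cycle iff it belongs to a strongly connected component of size ≥ 2 (or has a self-loop).
The vertices on cycles are {0, 1, 2, 3, 4, 5, 6, 7} — 8 in total.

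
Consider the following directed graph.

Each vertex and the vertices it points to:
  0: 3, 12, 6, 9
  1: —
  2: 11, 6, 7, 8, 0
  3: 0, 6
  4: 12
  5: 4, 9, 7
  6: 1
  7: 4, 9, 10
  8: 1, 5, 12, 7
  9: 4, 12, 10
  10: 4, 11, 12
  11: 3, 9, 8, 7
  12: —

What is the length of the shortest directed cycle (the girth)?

2

For each vertex v, BFS finds the shortest path from v back to v.
The shortest such closed walk is 0 → 3 → 0, length 2.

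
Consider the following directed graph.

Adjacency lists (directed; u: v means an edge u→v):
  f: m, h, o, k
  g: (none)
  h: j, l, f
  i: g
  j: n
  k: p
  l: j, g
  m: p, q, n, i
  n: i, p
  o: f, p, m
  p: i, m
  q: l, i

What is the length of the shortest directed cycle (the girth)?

For each vertex v, BFS finds the shortest path from v back to v.
The shortest such closed walk is h → f → h, length 2.

2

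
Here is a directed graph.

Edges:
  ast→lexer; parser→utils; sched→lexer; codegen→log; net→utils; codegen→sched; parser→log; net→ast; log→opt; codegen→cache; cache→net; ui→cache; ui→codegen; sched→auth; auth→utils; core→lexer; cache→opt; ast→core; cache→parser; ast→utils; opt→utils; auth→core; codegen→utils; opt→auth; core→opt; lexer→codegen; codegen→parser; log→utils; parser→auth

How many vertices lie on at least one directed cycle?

11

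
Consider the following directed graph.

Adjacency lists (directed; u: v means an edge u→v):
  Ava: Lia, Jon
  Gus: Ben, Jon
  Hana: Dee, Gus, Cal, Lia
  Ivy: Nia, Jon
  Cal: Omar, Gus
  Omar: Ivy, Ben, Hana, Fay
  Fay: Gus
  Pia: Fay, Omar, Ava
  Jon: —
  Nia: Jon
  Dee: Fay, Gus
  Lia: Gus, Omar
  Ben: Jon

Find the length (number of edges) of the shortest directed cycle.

For each vertex v, BFS finds the shortest path from v back to v.
The shortest such closed walk is Omar → Hana → Lia → Omar, length 3.

3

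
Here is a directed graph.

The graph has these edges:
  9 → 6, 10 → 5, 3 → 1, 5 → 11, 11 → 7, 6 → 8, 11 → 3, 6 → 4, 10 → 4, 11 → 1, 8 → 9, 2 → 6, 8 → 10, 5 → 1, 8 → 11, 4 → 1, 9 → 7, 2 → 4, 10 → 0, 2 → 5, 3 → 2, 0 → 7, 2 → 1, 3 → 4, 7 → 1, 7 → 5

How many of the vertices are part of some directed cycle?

A vertex is on a directed cycle iff it belongs to a strongly connected component of size ≥ 2 (or has a self-loop).
The vertices on cycles are {0, 2, 3, 5, 6, 7, 8, 9, 10, 11} — 10 in total.

10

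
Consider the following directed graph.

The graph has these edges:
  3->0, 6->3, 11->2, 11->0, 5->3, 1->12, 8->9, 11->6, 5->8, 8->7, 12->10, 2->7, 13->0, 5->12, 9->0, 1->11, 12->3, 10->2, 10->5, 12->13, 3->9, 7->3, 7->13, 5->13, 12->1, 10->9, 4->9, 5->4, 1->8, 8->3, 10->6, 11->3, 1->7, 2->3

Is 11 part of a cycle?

No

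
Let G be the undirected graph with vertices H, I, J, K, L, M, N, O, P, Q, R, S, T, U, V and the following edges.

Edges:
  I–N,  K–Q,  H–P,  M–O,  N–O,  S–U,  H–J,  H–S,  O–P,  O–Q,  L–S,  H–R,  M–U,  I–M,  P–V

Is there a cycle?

Yes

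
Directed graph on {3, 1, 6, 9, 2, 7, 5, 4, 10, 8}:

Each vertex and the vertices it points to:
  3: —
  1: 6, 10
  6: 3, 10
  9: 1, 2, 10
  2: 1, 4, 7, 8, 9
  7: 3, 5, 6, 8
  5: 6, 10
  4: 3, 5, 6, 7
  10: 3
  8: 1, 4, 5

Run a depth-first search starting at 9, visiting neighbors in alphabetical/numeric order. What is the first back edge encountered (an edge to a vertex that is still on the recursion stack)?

DFS from 9 (visiting neighbors in alphabetical/numeric order); mark gray on enter, black on exit:
9 gray
  1 gray
    6 gray
      3 gray
      3 black
      10 gray
        10→3: 3 black — skip
      10 black
    6 black
    1→10: 10 black — skip
  1 black
  2 gray
    2→1: 1 black — skip
    4 gray
      4→3: 3 black — skip
      5 gray
        5→6: 6 black — skip
        5→10: 10 black — skip
      5 black
      4→6: 6 black — skip
      7 gray
        7→3: 3 black — skip
        7→5: 5 black — skip
        7→6: 6 black — skip
        8 gray
          8→1: 1 black — skip
          8→4: 4 is gray → back edge
First back edge: 8 → 4.

8→4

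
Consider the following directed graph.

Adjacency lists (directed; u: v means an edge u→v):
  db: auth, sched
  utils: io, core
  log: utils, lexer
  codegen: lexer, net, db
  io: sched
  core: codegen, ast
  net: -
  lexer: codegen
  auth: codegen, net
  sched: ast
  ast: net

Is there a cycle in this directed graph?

Yes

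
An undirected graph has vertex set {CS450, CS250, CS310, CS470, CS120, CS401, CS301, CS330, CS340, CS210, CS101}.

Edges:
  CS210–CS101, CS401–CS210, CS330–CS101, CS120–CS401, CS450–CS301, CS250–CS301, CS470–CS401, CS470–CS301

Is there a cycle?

DFS, tracking each vertex's parent; an edge to a visited non-parent vertex closes a cycle.
Start from CS301:
visit CS301 (parent –)
  visit CS450 (parent CS301)
    CS450–CS301: parent, skip
  visit CS250 (parent CS301)
    CS250–CS301: parent, skip
  visit CS470 (parent CS301)
    CS470–CS301: parent, skip
    visit CS401 (parent CS470)
      visit CS120 (parent CS401)
        CS120–CS401: parent, skip
      CS401–CS470: parent, skip
      visit CS210 (parent CS401)
        visit CS101 (parent CS210)
          visit CS330 (parent CS101)
            CS330–CS101: parent, skip
          CS101–CS210: parent, skip
        CS210–CS401: parent, skip
visit CS310 (parent –)
visit CS340 (parent –)
No non-parent visited neighbor found — the graph is a forest.

No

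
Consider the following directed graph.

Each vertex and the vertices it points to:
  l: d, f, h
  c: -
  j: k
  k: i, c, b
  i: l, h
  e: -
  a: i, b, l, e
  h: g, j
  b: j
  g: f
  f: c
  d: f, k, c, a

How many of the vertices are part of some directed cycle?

8

A vertex is on a directed cycle iff it belongs to a strongly connected component of size ≥ 2 (or has a self-loop).
The vertices on cycles are {a, b, d, h, i, j, k, l} — 8 in total.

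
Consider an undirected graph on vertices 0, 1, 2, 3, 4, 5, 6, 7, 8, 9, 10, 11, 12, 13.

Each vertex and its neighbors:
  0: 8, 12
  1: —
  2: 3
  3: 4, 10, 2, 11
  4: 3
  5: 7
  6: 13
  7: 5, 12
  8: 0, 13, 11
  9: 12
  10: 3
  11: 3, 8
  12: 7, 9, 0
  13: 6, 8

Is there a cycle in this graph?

No

DFS, tracking each vertex's parent; an edge to a visited non-parent vertex closes a cycle.
Start from 8:
visit 8 (parent –)
  visit 0 (parent 8)
    0–8: parent, skip
    visit 12 (parent 0)
      visit 7 (parent 12)
        visit 5 (parent 7)
          5–7: parent, skip
        7–12: parent, skip
      visit 9 (parent 12)
        9–12: parent, skip
      12–0: parent, skip
  visit 13 (parent 8)
    visit 6 (parent 13)
      6–13: parent, skip
    13–8: parent, skip
  visit 11 (parent 8)
    visit 3 (parent 11)
      visit 4 (parent 3)
        4–3: parent, skip
      visit 10 (parent 3)
        10–3: parent, skip
      visit 2 (parent 3)
        2–3: parent, skip
      3–11: parent, skip
    11–8: parent, skip
visit 1 (parent –)
No non-parent visited neighbor found — the graph is a forest.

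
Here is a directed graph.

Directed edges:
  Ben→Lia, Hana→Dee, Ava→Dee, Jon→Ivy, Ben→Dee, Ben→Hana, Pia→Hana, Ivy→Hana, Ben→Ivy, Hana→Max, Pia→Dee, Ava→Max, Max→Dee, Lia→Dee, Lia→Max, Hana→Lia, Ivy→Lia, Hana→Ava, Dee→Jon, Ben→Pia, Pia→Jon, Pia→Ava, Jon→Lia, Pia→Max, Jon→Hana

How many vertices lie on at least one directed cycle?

7

A vertex is on a directed cycle iff it belongs to a strongly connected component of size ≥ 2 (or has a self-loop).
The vertices on cycles are {Ava, Dee, Ivy, Jon, Lia, Max, Hana} — 7 in total.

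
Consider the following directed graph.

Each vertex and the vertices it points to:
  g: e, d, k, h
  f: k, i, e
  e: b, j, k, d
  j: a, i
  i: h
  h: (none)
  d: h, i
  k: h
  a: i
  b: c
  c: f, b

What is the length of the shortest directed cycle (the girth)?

For each vertex v, BFS finds the shortest path from v back to v.
The shortest such closed walk is b → c → b, length 2.

2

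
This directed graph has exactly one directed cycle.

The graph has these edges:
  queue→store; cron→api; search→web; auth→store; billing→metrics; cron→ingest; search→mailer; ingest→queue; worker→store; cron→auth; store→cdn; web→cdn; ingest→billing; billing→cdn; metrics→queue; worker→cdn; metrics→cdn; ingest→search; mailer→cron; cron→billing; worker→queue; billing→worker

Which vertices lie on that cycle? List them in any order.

cron, ingest, mailer, search

DFS with gray/black marking from cron:
cron gray
  auth gray
    store gray
      cdn gray
      cdn black
    store black
  auth black
  ingest gray
    search gray
      web gray
        web→cdn: cdn black — skip
      web black
      mailer gray
        mailer→cron: cron is gray → back edge
Back edge closes the cycle cron → ingest → search → mailer → cron; its vertices are {cron, ingest, mailer, search}.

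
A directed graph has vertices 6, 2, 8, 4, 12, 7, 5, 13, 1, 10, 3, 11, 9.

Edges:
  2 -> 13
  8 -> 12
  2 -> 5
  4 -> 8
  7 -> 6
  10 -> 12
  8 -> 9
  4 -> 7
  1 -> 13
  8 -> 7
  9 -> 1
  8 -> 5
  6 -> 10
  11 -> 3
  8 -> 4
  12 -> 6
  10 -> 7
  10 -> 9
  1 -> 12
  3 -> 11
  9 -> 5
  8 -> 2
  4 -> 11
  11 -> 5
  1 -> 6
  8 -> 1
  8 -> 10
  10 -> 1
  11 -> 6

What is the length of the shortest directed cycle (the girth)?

2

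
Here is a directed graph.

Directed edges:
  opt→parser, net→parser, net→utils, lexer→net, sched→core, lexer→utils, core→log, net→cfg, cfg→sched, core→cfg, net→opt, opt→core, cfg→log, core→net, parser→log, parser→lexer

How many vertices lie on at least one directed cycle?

7

A vertex is on a directed cycle iff it belongs to a strongly connected component of size ≥ 2 (or has a self-loop).
The vertices on cycles are {cfg, net, opt, core, lexer, sched, parser} — 7 in total.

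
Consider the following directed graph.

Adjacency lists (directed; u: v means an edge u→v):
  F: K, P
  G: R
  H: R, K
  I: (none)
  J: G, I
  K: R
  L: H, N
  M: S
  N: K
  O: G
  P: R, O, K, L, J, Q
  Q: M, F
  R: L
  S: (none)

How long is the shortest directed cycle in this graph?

3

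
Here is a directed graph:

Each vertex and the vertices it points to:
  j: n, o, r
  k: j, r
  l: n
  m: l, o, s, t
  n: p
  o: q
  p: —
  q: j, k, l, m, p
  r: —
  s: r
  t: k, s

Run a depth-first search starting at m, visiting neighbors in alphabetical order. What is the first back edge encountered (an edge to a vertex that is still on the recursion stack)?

j->o

DFS from m (visiting neighbors in alphabetical order); mark gray on enter, black on exit:
m gray
  l gray
    n gray
      p gray
      p black
    n black
  l black
  o gray
    q gray
      j gray
        j→n: n black — skip
        j→o: o is gray → back edge
First back edge: j → o.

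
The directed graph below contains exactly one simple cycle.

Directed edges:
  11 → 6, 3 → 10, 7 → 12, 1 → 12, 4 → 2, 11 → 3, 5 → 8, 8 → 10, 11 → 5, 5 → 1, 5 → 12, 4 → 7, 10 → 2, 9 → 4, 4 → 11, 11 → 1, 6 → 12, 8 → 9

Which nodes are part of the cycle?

4, 5, 8, 9, 11

DFS with gray/black marking from 4:
4 gray
  2 gray
  2 black
  11 gray
    3 gray
      10 gray
        10→2: 2 black — skip
      10 black
    3 black
    5 gray
      12 gray
      12 black
      1 gray
        1→12: 12 black — skip
      1 black
      8 gray
        8→10: 10 black — skip
        9 gray
          9→4: 4 is gray → back edge
Back edge closes the cycle 4 → 11 → 5 → 8 → 9 → 4; its vertices are {4, 5, 8, 9, 11}.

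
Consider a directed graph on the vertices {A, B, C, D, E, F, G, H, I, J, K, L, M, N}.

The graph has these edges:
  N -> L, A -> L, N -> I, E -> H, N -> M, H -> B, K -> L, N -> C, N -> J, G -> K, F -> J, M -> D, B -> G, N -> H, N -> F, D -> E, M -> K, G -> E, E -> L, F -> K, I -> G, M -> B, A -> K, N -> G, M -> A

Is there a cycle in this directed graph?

Yes

DFS with white/gray/black marking, starting from C:
C gray
C black
A gray
  K gray
    L gray
    L black
  K black
  A→L: L black — skip
A black
B gray
  G gray
    E gray
      H gray
        H→B: B is gray → back edge
Back edge found, so a cycle exists: B → G → E → H → B.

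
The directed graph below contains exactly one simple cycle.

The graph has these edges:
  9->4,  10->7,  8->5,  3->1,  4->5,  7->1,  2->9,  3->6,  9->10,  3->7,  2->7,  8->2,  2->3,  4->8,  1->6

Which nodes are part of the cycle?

DFS with gray/black marking from 2:
2 gray
  7 gray
    1 gray
      6 gray
      6 black
    1 black
  7 black
  3 gray
    3→1: 1 black — skip
    3→7: 7 black — skip
    3→6: 6 black — skip
  3 black
  9 gray
    4 gray
      5 gray
      5 black
      8 gray
        8→2: 2 is gray → back edge
Back edge closes the cycle 2 → 9 → 4 → 8 → 2; its vertices are {2, 4, 8, 9}.

2, 4, 8, 9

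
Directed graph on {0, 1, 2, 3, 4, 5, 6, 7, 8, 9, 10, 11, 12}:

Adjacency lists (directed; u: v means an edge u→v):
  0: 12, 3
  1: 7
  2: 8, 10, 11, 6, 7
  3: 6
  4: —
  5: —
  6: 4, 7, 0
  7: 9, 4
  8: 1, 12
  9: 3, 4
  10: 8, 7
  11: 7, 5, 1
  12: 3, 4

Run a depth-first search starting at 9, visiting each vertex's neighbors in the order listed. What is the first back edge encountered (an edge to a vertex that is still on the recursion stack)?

7->9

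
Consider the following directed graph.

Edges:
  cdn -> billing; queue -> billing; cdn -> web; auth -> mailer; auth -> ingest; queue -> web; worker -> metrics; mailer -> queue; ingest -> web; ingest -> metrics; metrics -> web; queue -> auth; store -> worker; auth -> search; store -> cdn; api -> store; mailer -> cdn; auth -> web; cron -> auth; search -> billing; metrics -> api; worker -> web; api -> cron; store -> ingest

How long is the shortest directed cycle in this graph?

3

For each vertex v, BFS finds the shortest path from v back to v.
The shortest such closed walk is auth → mailer → queue → auth, length 3.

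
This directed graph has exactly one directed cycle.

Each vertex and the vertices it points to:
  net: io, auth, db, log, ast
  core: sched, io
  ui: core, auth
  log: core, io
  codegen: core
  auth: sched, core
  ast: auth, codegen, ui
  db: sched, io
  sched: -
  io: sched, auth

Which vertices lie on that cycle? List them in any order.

io, auth, core

DFS with gray/black marking from auth:
auth gray
  sched gray
  sched black
  core gray
    core→sched: sched black — skip
    io gray
      io→sched: sched black — skip
      io→auth: auth is gray → back edge
Back edge closes the cycle auth → core → io → auth; its vertices are {io, auth, core}.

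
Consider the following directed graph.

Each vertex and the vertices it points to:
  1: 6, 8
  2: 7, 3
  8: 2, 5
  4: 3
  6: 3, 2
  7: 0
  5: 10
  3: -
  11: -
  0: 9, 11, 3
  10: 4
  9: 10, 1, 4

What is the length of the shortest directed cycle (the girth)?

For each vertex v, BFS finds the shortest path from v back to v.
The shortest such closed walk is 8 → 2 → 7 → 0 → 9 → 1 → 8, length 6.

6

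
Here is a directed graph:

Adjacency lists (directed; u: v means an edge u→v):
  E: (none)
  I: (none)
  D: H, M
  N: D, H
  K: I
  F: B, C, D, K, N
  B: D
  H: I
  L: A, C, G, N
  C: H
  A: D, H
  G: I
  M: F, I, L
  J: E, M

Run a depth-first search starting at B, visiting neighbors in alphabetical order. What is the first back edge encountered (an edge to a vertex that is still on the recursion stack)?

DFS from B (visiting neighbors in alphabetical order); mark gray on enter, black on exit:
B gray
  D gray
    H gray
      I gray
      I black
    H black
    M gray
      F gray
        F→B: B is gray → back edge
First back edge: F → B.

F→B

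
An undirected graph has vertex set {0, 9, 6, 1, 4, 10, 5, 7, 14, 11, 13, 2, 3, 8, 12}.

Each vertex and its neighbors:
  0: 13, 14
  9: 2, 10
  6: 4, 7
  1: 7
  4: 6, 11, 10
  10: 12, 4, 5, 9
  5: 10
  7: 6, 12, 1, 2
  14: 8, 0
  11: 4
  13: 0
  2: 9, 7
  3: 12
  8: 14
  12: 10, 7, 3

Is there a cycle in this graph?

DFS, tracking each vertex's parent; an edge to a visited non-parent vertex closes a cycle.
Start from 7:
visit 7 (parent –)
  visit 6 (parent 7)
    visit 4 (parent 6)
      4–6: parent, skip
      visit 11 (parent 4)
        11–4: parent, skip
      visit 10 (parent 4)
        visit 12 (parent 10)
          12–10: parent, skip
          12–7: 7 visited and ≠ parent → cycle
Cycle: 7 – 6 – 4 – 10 – 12 – 7.

Yes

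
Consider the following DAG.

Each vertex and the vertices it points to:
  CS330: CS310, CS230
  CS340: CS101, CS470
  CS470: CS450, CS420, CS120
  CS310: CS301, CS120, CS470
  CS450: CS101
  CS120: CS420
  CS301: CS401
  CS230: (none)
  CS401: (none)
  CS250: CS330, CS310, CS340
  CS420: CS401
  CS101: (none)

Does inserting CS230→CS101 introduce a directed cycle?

Adding CS230→CS101 creates a cycle iff CS101 can already reach CS230.
Explore from CS101: no path reaches CS230. The graph stays acyclic.

No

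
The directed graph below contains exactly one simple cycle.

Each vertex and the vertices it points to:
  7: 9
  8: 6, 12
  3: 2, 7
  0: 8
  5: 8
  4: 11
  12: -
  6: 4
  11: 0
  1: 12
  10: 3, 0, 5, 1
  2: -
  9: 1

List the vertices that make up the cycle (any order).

DFS with gray/black marking from 0:
0 gray
  8 gray
    6 gray
      4 gray
        11 gray
          11→0: 0 is gray → back edge
Back edge closes the cycle 0 → 8 → 6 → 4 → 11 → 0; its vertices are {0, 4, 6, 8, 11}.

0, 4, 6, 8, 11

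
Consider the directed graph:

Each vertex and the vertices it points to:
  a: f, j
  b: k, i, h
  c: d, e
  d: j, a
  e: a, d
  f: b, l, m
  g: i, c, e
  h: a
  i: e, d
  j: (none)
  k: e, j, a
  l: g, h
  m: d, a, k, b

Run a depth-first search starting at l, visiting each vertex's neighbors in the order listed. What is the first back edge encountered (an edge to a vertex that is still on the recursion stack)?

k->e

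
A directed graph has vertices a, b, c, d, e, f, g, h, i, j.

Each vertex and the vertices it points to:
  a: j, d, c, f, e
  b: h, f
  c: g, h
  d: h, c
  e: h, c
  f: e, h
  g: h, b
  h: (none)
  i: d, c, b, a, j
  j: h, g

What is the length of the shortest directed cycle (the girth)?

5

For each vertex v, BFS finds the shortest path from v back to v.
The shortest such closed walk is b → f → e → c → g → b, length 5.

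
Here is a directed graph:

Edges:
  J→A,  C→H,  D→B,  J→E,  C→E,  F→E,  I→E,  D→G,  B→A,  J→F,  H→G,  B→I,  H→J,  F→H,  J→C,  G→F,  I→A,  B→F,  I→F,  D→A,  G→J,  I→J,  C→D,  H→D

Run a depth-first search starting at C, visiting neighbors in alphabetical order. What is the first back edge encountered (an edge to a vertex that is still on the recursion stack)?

DFS from C (visiting neighbors in alphabetical order); mark gray on enter, black on exit:
C gray
  D gray
    A gray
    A black
    B gray
      B→A: A black — skip
      F gray
        E gray
        E black
        H gray
          H→D: D is gray → back edge
First back edge: H → D.

H->D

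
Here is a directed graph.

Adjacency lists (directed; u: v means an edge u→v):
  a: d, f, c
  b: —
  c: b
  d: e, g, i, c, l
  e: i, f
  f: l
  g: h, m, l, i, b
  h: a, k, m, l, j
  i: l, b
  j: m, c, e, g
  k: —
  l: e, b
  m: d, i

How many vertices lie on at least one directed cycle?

A vertex is on a directed cycle iff it belongs to a strongly connected component of size ≥ 2 (or has a self-loop).
The vertices on cycles are {a, d, e, f, g, h, i, j, l, m} — 10 in total.

10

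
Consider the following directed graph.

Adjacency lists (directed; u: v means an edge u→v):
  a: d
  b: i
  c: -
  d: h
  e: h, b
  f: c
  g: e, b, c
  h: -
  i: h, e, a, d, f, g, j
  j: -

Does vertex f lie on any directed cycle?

No

f lies on a cycle iff there is a path from f back to itself.
Exploring from f, it never reaches itself; equivalently, its strongly connected component is a singleton.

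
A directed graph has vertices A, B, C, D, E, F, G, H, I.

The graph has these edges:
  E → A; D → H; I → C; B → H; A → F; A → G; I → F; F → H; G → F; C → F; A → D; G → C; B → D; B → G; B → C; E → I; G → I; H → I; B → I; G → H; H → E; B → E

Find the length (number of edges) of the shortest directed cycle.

3

For each vertex v, BFS finds the shortest path from v back to v.
The shortest such closed walk is H → I → F → H, length 3.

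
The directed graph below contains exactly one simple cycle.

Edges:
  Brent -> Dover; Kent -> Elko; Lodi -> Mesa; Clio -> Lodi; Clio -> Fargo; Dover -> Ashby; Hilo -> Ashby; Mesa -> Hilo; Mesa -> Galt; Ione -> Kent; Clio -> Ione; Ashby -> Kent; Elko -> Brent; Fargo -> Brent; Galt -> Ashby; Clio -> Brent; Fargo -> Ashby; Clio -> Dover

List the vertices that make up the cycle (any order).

Elko, Kent, Ashby, Brent, Dover

DFS with gray/black marking from Kent:
Kent gray
  Elko gray
    Brent gray
      Dover gray
        Ashby gray
          Ashby→Kent: Kent is gray → back edge
Back edge closes the cycle Kent → Elko → Brent → Dover → Ashby → Kent; its vertices are {Elko, Kent, Ashby, Brent, Dover}.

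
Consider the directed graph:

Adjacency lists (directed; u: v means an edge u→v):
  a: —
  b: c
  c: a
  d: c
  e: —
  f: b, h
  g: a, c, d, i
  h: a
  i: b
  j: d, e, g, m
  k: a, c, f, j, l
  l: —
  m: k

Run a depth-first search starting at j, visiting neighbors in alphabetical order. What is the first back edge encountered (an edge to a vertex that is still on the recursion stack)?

DFS from j (visiting neighbors in alphabetical order); mark gray on enter, black on exit:
j gray
  d gray
    c gray
      a gray
      a black
    c black
  d black
  e gray
  e black
  g gray
    g→a: a black — skip
    g→c: c black — skip
    g→d: d black — skip
    i gray
      b gray
        b→c: c black — skip
      b black
    i black
  g black
  m gray
    k gray
      k→a: a black — skip
      k→c: c black — skip
      f gray
        f→b: b black — skip
        h gray
          h→a: a black — skip
        h black
      f black
      k→j: j is gray → back edge
First back edge: k → j.

k→j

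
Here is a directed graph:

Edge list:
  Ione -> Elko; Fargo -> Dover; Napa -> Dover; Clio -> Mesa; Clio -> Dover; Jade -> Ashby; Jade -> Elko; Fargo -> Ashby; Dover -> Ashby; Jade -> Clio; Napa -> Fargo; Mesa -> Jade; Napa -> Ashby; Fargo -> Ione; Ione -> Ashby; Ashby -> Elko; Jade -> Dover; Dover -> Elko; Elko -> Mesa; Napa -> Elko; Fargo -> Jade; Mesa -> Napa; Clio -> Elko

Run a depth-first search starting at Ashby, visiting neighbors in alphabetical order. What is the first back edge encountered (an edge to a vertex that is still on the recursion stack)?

DFS from Ashby (visiting neighbors in alphabetical order); mark gray on enter, black on exit:
Ashby gray
  Elko gray
    Mesa gray
      Jade gray
        Jade→Ashby: Ashby is gray → back edge
First back edge: Jade → Ashby.

Jade→Ashby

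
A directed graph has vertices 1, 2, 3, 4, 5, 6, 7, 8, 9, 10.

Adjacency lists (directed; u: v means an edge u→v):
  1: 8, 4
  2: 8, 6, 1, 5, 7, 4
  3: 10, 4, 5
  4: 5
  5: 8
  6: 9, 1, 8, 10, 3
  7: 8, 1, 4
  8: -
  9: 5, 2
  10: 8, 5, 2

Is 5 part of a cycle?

5 lies on a cycle iff there is a path from 5 back to itself.
Exploring from 5, it never reaches itself; equivalently, its strongly connected component is a singleton.

No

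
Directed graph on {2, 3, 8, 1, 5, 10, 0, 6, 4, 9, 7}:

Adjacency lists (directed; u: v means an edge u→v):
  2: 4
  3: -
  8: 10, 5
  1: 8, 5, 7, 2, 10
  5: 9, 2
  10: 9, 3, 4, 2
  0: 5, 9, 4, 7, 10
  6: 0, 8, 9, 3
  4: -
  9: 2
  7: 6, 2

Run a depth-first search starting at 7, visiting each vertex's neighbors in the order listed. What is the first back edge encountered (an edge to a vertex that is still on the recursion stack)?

0→7

DFS from 7 (visiting each vertex's neighbors in the order listed); mark gray on enter, black on exit:
7 gray
  6 gray
    0 gray
      5 gray
        9 gray
          2 gray
            4 gray
            4 black
          2 black
        9 black
        5→2: 2 black — skip
      5 black
      0→9: 9 black — skip
      0→4: 4 black — skip
      0→7: 7 is gray → back edge
First back edge: 0 → 7.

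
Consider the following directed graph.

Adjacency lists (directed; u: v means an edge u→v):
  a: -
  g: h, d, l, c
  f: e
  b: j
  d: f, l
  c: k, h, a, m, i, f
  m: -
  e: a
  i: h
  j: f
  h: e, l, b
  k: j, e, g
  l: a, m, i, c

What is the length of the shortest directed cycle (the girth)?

3

For each vertex v, BFS finds the shortest path from v back to v.
The shortest such closed walk is c → h → l → c, length 3.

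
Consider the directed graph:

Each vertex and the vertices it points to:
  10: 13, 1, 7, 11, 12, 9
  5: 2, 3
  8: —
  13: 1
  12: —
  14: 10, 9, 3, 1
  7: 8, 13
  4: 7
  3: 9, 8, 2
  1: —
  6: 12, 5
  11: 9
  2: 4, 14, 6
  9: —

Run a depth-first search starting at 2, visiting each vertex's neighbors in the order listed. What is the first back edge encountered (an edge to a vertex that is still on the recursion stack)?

DFS from 2 (visiting each vertex's neighbors in the order listed); mark gray on enter, black on exit:
2 gray
  4 gray
    7 gray
      8 gray
      8 black
      13 gray
        1 gray
        1 black
      13 black
    7 black
  4 black
  14 gray
    10 gray
      10→13: 13 black — skip
      10→1: 1 black — skip
      10→7: 7 black — skip
      11 gray
        9 gray
        9 black
      11 black
      12 gray
      12 black
      10→9: 9 black — skip
    10 black
    14→9: 9 black — skip
    3 gray
      3→9: 9 black — skip
      3→8: 8 black — skip
      3→2: 2 is gray → back edge
First back edge: 3 → 2.

3->2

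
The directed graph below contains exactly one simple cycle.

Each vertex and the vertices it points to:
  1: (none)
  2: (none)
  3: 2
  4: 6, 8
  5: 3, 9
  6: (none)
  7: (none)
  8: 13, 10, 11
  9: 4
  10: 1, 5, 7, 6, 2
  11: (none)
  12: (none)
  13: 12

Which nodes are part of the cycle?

DFS with gray/black marking from 8:
8 gray
  13 gray
    12 gray
    12 black
  13 black
  10 gray
    1 gray
    1 black
    5 gray
      3 gray
        2 gray
        2 black
      3 black
      9 gray
        4 gray
          6 gray
          6 black
          4→8: 8 is gray → back edge
Back edge closes the cycle 8 → 10 → 5 → 9 → 4 → 8; its vertices are {4, 5, 8, 9, 10}.

4, 5, 8, 9, 10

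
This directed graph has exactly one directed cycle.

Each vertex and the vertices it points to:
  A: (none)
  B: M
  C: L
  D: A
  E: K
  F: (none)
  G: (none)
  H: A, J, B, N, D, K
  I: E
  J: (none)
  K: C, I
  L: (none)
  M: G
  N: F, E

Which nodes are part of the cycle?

DFS with gray/black marking from K:
K gray
  C gray
    L gray
    L black
  C black
  I gray
    E gray
      E→K: K is gray → back edge
Back edge closes the cycle K → I → E → K; its vertices are {E, I, K}.

E, I, K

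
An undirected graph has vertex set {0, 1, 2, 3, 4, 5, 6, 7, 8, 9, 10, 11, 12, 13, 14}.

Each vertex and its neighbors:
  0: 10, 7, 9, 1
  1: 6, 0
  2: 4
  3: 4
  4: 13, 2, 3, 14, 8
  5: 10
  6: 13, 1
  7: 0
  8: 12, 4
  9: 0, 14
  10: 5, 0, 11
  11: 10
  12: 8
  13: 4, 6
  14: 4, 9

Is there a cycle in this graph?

Yes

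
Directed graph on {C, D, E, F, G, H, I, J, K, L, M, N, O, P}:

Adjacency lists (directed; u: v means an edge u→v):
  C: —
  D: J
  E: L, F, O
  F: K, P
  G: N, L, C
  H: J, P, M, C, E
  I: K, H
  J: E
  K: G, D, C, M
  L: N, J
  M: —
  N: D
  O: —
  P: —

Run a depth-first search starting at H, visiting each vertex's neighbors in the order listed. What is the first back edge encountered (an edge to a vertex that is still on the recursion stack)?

D→J

DFS from H (visiting each vertex's neighbors in the order listed); mark gray on enter, black on exit:
H gray
  J gray
    E gray
      L gray
        N gray
          D gray
            D→J: J is gray → back edge
First back edge: D → J.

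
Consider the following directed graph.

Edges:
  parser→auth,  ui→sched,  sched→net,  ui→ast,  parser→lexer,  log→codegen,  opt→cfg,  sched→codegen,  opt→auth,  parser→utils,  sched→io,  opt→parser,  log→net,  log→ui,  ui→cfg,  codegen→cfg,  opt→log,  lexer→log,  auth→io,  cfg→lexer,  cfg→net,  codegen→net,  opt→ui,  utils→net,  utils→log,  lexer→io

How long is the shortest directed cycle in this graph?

4

For each vertex v, BFS finds the shortest path from v back to v.
The shortest such closed walk is ui → cfg → lexer → log → ui, length 4.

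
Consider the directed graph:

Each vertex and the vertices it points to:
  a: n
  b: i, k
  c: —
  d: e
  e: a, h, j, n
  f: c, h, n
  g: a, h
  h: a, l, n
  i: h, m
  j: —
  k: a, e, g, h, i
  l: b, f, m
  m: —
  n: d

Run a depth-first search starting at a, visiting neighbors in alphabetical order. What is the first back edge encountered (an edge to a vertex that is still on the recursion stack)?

e->a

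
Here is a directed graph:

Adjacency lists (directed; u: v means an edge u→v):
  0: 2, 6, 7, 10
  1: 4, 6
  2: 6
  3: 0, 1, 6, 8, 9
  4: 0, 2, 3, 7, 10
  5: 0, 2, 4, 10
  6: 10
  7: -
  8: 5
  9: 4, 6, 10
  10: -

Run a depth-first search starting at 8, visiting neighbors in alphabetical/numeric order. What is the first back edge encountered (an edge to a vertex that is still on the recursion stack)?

DFS from 8 (visiting neighbors in alphabetical/numeric order); mark gray on enter, black on exit:
8 gray
  5 gray
    0 gray
      2 gray
        6 gray
          10 gray
          10 black
        6 black
      2 black
      0→6: 6 black — skip
      7 gray
      7 black
      0→10: 10 black — skip
    0 black
    5→2: 2 black — skip
    4 gray
      4→0: 0 black — skip
      4→2: 2 black — skip
      3 gray
        3→0: 0 black — skip
        1 gray
          1→4: 4 is gray → back edge
First back edge: 1 → 4.

1->4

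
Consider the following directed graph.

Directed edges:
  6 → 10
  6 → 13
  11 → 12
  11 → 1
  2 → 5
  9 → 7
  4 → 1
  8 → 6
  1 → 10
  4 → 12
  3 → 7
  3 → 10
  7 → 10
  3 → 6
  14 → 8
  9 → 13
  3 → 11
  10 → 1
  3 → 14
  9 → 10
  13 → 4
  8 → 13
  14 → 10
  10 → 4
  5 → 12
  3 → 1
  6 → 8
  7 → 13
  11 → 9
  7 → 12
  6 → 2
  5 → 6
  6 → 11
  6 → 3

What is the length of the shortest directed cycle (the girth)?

2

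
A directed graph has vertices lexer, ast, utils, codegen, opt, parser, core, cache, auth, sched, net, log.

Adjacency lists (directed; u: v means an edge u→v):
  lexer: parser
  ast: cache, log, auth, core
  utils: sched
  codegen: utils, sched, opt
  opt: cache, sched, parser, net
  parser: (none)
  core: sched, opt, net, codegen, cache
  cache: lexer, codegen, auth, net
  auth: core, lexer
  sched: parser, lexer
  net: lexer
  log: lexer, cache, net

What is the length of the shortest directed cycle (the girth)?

3

For each vertex v, BFS finds the shortest path from v back to v.
The shortest such closed walk is core → cache → auth → core, length 3.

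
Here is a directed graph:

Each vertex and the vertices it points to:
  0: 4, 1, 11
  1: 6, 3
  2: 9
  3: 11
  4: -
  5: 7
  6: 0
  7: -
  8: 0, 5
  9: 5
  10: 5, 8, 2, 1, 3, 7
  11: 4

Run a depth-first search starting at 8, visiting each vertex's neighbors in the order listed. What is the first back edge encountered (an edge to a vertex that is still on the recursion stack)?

6→0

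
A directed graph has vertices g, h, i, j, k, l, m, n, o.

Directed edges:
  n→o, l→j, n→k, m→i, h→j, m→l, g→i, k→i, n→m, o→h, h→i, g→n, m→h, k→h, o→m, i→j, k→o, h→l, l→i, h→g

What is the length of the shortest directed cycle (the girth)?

For each vertex v, BFS finds the shortest path from v back to v.
The shortest such closed walk is g → n → k → h → g, length 4.

4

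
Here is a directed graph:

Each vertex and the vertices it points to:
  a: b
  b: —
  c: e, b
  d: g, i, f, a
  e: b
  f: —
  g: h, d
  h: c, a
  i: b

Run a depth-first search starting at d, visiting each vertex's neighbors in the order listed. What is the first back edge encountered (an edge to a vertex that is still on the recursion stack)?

g→d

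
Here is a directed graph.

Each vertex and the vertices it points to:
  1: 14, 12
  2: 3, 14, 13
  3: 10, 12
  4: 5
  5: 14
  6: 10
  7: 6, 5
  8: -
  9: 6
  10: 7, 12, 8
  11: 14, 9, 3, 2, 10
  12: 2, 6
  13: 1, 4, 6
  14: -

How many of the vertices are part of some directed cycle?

8

A vertex is on a directed cycle iff it belongs to a strongly connected component of size ≥ 2 (or has a self-loop).
The vertices on cycles are {1, 2, 3, 6, 7, 10, 12, 13} — 8 in total.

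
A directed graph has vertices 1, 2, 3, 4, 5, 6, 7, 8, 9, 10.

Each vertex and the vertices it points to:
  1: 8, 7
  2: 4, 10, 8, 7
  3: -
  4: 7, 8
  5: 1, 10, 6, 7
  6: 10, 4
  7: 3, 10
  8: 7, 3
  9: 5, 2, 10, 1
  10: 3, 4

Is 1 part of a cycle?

1 lies on a cycle iff there is a path from 1 back to itself.
Exploring from 1, it never reaches itself; equivalently, its strongly connected component is a singleton.

No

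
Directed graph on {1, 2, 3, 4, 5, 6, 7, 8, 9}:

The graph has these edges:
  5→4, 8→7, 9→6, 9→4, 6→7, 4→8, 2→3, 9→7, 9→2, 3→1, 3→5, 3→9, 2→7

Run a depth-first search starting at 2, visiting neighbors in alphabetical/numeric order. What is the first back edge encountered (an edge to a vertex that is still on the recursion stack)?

DFS from 2 (visiting neighbors in alphabetical/numeric order); mark gray on enter, black on exit:
2 gray
  3 gray
    1 gray
    1 black
    5 gray
      4 gray
        8 gray
          7 gray
          7 black
        8 black
      4 black
    5 black
    9 gray
      9→2: 2 is gray → back edge
First back edge: 9 → 2.

9->2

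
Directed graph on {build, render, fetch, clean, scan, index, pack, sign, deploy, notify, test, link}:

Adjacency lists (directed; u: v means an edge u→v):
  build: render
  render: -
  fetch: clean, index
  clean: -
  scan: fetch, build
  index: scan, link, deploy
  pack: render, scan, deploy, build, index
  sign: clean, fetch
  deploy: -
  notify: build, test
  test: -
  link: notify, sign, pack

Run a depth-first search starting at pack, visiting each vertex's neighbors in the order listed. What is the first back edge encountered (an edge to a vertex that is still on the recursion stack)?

index→scan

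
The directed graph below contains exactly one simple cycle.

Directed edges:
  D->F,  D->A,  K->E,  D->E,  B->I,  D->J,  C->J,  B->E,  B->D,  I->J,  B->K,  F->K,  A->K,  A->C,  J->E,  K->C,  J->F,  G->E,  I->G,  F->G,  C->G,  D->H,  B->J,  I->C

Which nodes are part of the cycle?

C, F, J, K

DFS with gray/black marking from J:
J gray
  F gray
    G gray
      E gray
      E black
    G black
    K gray
      C gray
        C→G: G black — skip
        C→J: J is gray → back edge
Back edge closes the cycle J → F → K → C → J; its vertices are {C, F, J, K}.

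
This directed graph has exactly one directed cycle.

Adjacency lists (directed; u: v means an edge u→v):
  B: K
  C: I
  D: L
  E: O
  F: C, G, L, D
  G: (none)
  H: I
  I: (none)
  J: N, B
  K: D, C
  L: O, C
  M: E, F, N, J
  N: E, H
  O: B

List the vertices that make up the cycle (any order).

B, D, K, L, O

DFS with gray/black marking from B:
B gray
  K gray
    D gray
      L gray
        O gray
          O→B: B is gray → back edge
Back edge closes the cycle B → K → D → L → O → B; its vertices are {B, D, K, L, O}.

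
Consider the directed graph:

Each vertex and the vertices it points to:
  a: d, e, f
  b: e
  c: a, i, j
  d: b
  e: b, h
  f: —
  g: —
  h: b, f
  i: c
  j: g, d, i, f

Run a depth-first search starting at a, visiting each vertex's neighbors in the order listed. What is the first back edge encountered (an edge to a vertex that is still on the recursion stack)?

e→b

DFS from a (visiting each vertex's neighbors in the order listed); mark gray on enter, black on exit:
a gray
  d gray
    b gray
      e gray
        e→b: b is gray → back edge
First back edge: e → b.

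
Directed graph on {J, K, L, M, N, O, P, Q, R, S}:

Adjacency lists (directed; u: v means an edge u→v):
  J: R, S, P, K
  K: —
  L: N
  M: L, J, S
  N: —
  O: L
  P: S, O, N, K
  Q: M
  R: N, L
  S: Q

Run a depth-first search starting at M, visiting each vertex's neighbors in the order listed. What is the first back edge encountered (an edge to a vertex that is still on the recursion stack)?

DFS from M (visiting each vertex's neighbors in the order listed); mark gray on enter, black on exit:
M gray
  L gray
    N gray
    N black
  L black
  J gray
    R gray
      R→N: N black — skip
      R→L: L black — skip
    R black
    S gray
      Q gray
        Q→M: M is gray → back edge
First back edge: Q → M.

Q->M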